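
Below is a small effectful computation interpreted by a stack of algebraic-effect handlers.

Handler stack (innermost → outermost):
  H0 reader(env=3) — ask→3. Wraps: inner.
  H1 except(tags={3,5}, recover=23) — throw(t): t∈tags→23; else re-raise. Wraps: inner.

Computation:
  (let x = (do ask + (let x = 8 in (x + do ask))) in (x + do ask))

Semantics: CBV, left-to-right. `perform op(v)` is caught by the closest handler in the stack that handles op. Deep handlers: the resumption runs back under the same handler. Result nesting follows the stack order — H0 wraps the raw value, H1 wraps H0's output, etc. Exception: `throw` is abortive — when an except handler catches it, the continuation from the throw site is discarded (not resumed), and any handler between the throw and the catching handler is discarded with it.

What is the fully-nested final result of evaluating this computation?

Evaluation trace:
ask @ H0 ⇒ 3
ask @ H0 ⇒ 3
ask @ H0 ⇒ 3
H0 returns 17
H1 returns 17
= 17

Answer: 17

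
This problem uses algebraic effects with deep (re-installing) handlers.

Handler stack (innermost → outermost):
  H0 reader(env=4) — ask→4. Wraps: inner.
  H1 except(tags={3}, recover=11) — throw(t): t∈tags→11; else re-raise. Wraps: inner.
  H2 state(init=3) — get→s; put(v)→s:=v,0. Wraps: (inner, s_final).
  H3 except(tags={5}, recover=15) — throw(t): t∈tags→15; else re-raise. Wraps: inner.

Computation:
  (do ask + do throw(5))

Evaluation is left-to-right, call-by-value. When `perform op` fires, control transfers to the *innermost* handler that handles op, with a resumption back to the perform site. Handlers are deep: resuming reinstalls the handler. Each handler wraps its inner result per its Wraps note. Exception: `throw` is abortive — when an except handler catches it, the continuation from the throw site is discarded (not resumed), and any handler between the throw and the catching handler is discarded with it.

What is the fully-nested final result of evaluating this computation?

Working:
ask @ H0 ⇒ 4
throw(5) @ H1 re-raised
throw(5) @ H3 caught ⇒ 15
= 15

Answer: 15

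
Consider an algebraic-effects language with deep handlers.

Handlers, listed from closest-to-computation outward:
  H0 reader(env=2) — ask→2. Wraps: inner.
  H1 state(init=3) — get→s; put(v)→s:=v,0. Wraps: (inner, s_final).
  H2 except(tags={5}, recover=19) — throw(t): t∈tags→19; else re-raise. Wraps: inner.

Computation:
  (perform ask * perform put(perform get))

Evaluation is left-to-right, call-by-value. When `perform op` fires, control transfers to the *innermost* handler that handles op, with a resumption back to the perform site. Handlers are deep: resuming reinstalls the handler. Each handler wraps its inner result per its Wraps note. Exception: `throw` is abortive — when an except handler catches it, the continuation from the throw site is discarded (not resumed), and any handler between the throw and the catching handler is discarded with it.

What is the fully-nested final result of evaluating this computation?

Evaluation trace:
ask @ H0 ⇒ 2
get @ H1 ⇒ 3
put(3) @ H1 ⇒ s:=3
H0 returns 0
H1 returns (0, 3)
H2 returns (0, 3)
= (0, 3)

Answer: (0, 3)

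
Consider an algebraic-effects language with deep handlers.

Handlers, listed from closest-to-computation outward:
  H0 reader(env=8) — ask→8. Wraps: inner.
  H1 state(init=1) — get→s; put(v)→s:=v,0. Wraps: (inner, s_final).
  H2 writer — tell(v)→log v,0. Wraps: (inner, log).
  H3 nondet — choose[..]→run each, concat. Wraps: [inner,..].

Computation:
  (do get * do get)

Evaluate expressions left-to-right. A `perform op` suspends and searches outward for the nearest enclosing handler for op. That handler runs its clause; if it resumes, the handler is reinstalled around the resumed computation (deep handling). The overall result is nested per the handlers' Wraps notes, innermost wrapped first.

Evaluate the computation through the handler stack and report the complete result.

Working:
get @ H1 ⇒ 1
get @ H1 ⇒ 1
H0 returns 1
H1 returns (1, 1)
H2 returns ((1, 1), ())
H3 returns [((1, 1), ())]
= [((1, 1), ())]

Answer: [((1, 1), ())]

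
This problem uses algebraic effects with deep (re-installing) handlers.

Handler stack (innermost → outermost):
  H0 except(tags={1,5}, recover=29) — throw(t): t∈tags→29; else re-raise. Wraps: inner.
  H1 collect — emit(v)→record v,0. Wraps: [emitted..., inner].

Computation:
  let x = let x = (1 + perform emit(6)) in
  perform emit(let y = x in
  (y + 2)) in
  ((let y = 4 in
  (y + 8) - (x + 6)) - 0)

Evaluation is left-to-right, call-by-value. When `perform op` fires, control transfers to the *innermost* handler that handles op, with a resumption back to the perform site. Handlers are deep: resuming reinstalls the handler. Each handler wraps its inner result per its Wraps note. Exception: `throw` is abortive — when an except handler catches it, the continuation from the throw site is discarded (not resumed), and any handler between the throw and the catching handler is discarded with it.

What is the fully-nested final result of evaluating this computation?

Answer: [6, 3, 6]

Step-by-step:
emit(6) @ H1 ⇒ out+=6
emit(3) @ H1 ⇒ out+=3
H0 returns 6
H1 returns [6, 3, 6]
= [6, 3, 6]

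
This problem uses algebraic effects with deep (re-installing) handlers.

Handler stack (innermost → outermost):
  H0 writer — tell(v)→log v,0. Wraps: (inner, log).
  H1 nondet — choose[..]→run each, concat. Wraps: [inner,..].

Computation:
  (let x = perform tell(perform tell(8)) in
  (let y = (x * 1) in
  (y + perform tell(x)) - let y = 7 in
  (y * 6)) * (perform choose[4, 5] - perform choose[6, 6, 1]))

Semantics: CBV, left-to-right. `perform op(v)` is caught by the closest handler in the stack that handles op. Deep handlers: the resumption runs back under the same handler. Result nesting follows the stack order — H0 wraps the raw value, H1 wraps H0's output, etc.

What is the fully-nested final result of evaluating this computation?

Step-by-step:
tell(8) @ H0 ⇒ log+=8
tell(0) @ H0 ⇒ log+=0
tell(0) @ H0 ⇒ log+=0
choose[4, 5] @ H1
  branch[0] choose=4:
    choose[6, 6, 1] @ H1
      branch[0] choose=6:
        H0 returns (84, (8, 0, 0))
        H1 returns [(84, (8, 0, 0))]
      branch[1] choose=6:
        H0 returns (84, (8, 0, 0))
        H1 returns [(84, (8, 0, 0))]
      branch[2] choose=1:
        H0 returns (-126, (8, 0, 0))
        H1 returns [(-126, (8, 0, 0))]
  branch[1] choose=5:
    choose[6, 6, 1] @ H1
      branch[0] choose=6:
        H0 returns (42, (8, 0, 0))
        H1 returns [(42, (8, 0, 0))]
      branch[1] choose=6:
        H0 returns (42, (8, 0, 0))
        H1 returns [(42, (8, 0, 0))]
      branch[2] choose=1:
        H0 returns (-168, (8, 0, 0))
        H1 returns [(-168, (8, 0, 0))]
= [(84, (8, 0, 0)), (84, (8, 0, 0)), (-126, (8, 0, 0)), (42, (8, 0, 0)), (42, (8, 0, 0)), (-168, (8, 0, 0))]

Answer: [(84, (8, 0, 0)), (84, (8, 0, 0)), (-126, (8, 0, 0)), (42, (8, 0, 0)), (42, (8, 0, 0)), (-168, (8, 0, 0))]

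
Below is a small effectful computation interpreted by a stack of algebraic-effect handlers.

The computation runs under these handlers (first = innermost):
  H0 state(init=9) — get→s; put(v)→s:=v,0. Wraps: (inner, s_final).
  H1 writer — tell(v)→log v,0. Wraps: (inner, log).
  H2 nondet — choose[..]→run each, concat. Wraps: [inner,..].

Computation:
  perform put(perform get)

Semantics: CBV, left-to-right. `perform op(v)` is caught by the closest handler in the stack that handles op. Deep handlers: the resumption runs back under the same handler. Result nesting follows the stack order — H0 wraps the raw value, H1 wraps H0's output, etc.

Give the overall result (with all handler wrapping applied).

Working:
get @ H0 ⇒ 9
put(9) @ H0 ⇒ s:=9
H0 returns (0, 9)
H1 returns ((0, 9), ())
H2 returns [((0, 9), ())]
= [((0, 9), ())]

Answer: [((0, 9), ())]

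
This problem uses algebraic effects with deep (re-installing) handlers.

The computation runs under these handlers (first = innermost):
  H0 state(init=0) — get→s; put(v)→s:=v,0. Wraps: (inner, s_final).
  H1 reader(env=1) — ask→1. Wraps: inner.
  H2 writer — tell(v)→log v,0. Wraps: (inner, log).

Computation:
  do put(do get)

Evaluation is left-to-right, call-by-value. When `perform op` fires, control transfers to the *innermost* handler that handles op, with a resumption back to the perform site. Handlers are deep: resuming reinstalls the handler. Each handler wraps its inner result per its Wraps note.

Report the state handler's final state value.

Answer: 0

Evaluation trace:
get @ H0 ⇒ 0
put(0) @ H0 ⇒ s:=0
H0 returns (0, 0)
H1 returns (0, 0)
H2 returns ((0, 0), ())
= ((0, 0), ())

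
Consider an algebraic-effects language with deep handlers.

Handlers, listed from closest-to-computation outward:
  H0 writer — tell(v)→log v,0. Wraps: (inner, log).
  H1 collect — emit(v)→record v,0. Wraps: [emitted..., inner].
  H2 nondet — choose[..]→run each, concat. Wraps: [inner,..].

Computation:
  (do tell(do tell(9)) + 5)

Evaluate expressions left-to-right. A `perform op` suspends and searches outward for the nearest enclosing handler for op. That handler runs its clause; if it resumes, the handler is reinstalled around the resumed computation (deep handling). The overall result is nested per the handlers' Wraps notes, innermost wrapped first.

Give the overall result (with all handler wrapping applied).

Answer: [[(5, (9, 0))]]

Evaluation trace:
tell(9) @ H0 ⇒ log+=9
tell(0) @ H0 ⇒ log+=0
H0 returns (5, (9, 0))
H1 returns [(5, (9, 0))]
H2 returns [[(5, (9, 0))]]
= [[(5, (9, 0))]]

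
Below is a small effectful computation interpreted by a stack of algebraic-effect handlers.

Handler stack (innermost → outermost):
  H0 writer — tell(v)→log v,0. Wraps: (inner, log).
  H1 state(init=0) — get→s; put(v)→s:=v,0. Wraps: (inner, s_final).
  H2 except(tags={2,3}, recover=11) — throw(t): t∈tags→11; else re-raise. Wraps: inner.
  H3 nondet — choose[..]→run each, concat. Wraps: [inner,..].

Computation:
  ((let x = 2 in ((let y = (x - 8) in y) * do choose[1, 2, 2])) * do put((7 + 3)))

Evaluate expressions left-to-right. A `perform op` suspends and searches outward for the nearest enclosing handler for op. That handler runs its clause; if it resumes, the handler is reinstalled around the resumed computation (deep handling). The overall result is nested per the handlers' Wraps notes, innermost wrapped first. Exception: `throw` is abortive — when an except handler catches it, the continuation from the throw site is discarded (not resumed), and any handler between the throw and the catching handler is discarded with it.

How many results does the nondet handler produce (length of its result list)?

Step-by-step:
choose[1, 2, 2] @ H3
  branch[0] choose=1:
    put(10) @ H1 ⇒ s:=10
    H0 returns (0, ())
    H1 returns ((0, ()), 10)
    H2 returns ((0, ()), 10)
    H3 returns [((0, ()), 10)]
  branch[1] choose=2:
    put(10) @ H1 ⇒ s:=10
    H0 returns (0, ())
    H1 returns ((0, ()), 10)
    H2 returns ((0, ()), 10)
    H3 returns [((0, ()), 10)]
  branch[2] choose=2:
    put(10) @ H1 ⇒ s:=10
    H0 returns (0, ())
    H1 returns ((0, ()), 10)
    H2 returns ((0, ()), 10)
    H3 returns [((0, ()), 10)]
= [((0, ()), 10), ((0, ()), 10), ((0, ()), 10)]

Answer: 3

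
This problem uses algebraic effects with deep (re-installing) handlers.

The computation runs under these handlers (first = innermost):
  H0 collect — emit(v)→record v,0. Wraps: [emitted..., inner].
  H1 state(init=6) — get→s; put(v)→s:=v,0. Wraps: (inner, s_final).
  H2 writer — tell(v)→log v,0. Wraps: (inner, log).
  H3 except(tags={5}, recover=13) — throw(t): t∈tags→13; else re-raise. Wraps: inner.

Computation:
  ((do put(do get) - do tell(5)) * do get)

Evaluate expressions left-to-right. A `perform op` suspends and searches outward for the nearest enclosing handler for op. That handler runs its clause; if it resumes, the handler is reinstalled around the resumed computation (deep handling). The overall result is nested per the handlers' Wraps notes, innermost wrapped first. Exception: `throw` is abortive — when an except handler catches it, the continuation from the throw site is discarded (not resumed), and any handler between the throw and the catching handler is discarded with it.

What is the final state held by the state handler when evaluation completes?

Answer: 6

Evaluation trace:
get @ H1 ⇒ 6
put(6) @ H1 ⇒ s:=6
tell(5) @ H2 ⇒ log+=5
get @ H1 ⇒ 6
H0 returns [0]
H1 returns ([0], 6)
H2 returns (([0], 6), (5))
H3 returns (([0], 6), (5))
= (([0], 6), (5))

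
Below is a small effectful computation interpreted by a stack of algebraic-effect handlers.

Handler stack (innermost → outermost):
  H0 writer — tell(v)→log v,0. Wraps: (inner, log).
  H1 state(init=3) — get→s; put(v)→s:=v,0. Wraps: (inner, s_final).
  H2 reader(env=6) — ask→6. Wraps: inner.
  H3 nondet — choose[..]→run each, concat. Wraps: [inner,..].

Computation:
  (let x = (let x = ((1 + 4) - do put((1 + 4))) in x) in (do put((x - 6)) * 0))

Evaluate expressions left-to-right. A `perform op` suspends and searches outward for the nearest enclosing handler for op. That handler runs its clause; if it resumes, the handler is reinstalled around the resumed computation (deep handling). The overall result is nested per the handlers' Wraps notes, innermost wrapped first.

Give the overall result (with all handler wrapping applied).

Evaluation trace:
put(5) @ H1 ⇒ s:=5
put(-1) @ H1 ⇒ s:=-1
H0 returns (0, ())
H1 returns ((0, ()), -1)
H2 returns ((0, ()), -1)
H3 returns [((0, ()), -1)]
= [((0, ()), -1)]

Answer: [((0, ()), -1)]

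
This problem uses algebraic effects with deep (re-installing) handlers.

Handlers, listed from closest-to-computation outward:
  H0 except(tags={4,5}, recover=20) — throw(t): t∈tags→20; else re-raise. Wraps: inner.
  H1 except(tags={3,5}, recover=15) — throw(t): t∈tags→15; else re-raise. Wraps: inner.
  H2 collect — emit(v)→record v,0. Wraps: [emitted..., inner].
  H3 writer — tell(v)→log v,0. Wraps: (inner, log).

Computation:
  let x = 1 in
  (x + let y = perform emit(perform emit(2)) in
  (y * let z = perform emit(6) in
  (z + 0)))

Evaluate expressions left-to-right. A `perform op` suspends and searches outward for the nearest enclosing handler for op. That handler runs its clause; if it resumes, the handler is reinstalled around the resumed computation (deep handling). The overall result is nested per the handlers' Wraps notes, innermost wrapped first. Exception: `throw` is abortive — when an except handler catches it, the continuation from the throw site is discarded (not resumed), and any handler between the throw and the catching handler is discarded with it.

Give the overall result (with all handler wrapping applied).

Answer: ([2, 0, 6, 1], ())

Evaluation trace:
emit(2) @ H2 ⇒ out+=2
emit(0) @ H2 ⇒ out+=0
emit(6) @ H2 ⇒ out+=6
H0 returns 1
H1 returns 1
H2 returns [2, 0, 6, 1]
H3 returns ([2, 0, 6, 1], ())
= ([2, 0, 6, 1], ())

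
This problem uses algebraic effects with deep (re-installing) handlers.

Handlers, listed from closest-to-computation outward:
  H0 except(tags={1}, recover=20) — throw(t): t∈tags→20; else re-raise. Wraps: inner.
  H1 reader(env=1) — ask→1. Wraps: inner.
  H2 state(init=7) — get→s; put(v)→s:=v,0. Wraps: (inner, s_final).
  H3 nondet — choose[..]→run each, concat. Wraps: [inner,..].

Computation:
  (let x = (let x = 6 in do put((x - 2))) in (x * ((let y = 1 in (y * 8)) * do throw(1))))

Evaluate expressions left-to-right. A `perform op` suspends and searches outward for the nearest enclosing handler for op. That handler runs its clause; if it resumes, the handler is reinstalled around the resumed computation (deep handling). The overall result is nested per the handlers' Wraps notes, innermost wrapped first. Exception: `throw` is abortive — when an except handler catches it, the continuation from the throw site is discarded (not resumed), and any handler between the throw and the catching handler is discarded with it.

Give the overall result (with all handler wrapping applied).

Answer: [(20, 4)]

Working:
put(4) @ H2 ⇒ s:=4
throw(1) @ H0 caught ⇒ 20
H1 returns 20
H2 returns (20, 4)
H3 returns [(20, 4)]
= [(20, 4)]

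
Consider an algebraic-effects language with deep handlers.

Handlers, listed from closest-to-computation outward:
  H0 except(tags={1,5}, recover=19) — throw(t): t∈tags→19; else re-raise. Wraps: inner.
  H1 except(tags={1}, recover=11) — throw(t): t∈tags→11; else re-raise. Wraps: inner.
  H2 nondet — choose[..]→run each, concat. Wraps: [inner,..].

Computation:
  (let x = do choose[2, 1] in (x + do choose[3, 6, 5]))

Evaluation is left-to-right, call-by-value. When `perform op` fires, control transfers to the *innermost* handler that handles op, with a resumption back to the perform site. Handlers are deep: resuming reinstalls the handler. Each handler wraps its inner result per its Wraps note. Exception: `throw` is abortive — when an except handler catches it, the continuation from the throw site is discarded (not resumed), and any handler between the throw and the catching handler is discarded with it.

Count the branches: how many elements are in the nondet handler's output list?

Answer: 6

Evaluation trace:
choose[2, 1] @ H2
  branch[0] choose=2:
    choose[3, 6, 5] @ H2
      branch[0] choose=3:
        H0 returns 5
        H1 returns 5
        H2 returns [5]
      branch[1] choose=6:
        H0 returns 8
        H1 returns 8
        H2 returns [8]
      branch[2] choose=5:
        H0 returns 7
        H1 returns 7
        H2 returns [7]
  branch[1] choose=1:
    choose[3, 6, 5] @ H2
      branch[0] choose=3:
        H0 returns 4
        H1 returns 4
        H2 returns [4]
      branch[1] choose=6:
        H0 returns 7
        H1 returns 7
        H2 returns [7]
      branch[2] choose=5:
        H0 returns 6
        H1 returns 6
        H2 returns [6]
= [5, 8, 7, 4, 7, 6]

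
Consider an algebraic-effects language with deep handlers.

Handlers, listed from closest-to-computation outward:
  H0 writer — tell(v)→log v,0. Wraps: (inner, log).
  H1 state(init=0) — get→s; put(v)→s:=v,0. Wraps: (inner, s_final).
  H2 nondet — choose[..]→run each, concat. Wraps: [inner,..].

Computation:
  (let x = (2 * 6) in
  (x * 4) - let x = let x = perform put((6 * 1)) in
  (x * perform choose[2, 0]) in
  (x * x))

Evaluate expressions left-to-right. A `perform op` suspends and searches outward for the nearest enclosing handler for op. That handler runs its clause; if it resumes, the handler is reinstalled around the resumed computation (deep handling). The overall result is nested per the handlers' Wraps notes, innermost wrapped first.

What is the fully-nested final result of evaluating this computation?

Step-by-step:
put(6) @ H1 ⇒ s:=6
choose[2, 0] @ H2
  branch[0] choose=2:
    H0 returns (48, ())
    H1 returns ((48, ()), 6)
    H2 returns [((48, ()), 6)]
  branch[1] choose=0:
    H0 returns (48, ())
    H1 returns ((48, ()), 6)
    H2 returns [((48, ()), 6)]
= [((48, ()), 6), ((48, ()), 6)]

Answer: [((48, ()), 6), ((48, ()), 6)]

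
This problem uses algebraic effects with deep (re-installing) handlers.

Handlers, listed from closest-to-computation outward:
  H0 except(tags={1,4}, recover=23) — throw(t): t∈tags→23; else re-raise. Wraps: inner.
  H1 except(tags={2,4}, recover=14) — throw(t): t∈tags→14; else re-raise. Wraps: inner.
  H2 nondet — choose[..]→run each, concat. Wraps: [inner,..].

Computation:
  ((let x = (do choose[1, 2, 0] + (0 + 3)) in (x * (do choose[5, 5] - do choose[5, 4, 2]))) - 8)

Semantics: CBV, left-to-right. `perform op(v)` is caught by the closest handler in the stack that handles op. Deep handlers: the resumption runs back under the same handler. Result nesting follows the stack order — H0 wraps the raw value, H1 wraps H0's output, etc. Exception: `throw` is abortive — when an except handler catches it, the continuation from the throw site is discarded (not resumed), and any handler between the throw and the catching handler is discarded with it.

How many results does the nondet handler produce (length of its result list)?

Step-by-step:
choose[1, 2, 0] @ H2
  branch[0] choose=1:
    choose[5, 5] @ H2
      branch[0] choose=5:
        choose[5, 4, 2] @ H2
          branch[0] choose=5:
            H0 returns -8
            H1 returns -8
            H2 returns [-8]
          branch[1] choose=4:
            H0 returns -4
            H1 returns -4
            H2 returns [-4]
          branch[2] choose=2:
            H0 returns 4
            H1 returns 4
            H2 returns [4]
      branch[1] choose=5:
        choose[5, 4, 2] @ H2
          branch[0] choose=5:
            H0 returns -8
            H1 returns -8
            H2 returns [-8]
          branch[1] choose=4:
            H0 returns -4
            H1 returns -4
            H2 returns [-4]
          branch[2] choose=2:
            H0 returns 4
            H1 returns 4
            H2 returns [4]
  branch[1] choose=2:
    choose[5, 5] @ H2
      branch[0] choose=5:
        choose[5, 4, 2] @ H2
          branch[0] choose=5:
            H0 returns -8
            H1 returns -8
            H2 returns [-8]
          branch[1] choose=4:
            H0 returns -3
            H1 returns -3
            H2 returns [-3]
          branch[2] choose=2:
            H0 returns 7
            H1 returns 7
            H2 returns [7]
      branch[1] choose=5:
        choose[5, 4, 2] @ H2
          branch[0] choose=5:
            H0 returns -8
            H1 returns -8
            H2 returns [-8]
          branch[1] choose=4:
            H0 returns -3
            H1 returns -3
            H2 returns [-3]
          branch[2] choose=2:
            H0 returns 7
            H1 returns 7
            H2 returns [7]
  branch[2] choose=0:
    choose[5, 5] @ H2
      branch[0] choose=5:
        choose[5, 4, 2] @ H2
          branch[0] choose=5:
            H0 returns -8
            H1 returns -8
            H2 returns [-8]
          branch[1] choose=4:
            H0 returns -5
            H1 returns -5
            H2 returns [-5]
          branch[2] choose=2:
            H0 returns 1
            H1 returns 1
            H2 returns [1]
      branch[1] choose=5:
        choose[5, 4, 2] @ H2
          branch[0] choose=5:
            H0 returns -8
            H1 returns -8
            H2 returns [-8]
          branch[1] choose=4:
            H0 returns -5
            H1 returns -5
            H2 returns [-5]
          branch[2] choose=2:
            H0 returns 1
            H1 returns 1
            H2 returns [1]
= [-8, -4, 4, -8, -4, 4, -8, -3, 7, -8, -3, 7, -8, -5, 1, -8, -5, 1]

Answer: 18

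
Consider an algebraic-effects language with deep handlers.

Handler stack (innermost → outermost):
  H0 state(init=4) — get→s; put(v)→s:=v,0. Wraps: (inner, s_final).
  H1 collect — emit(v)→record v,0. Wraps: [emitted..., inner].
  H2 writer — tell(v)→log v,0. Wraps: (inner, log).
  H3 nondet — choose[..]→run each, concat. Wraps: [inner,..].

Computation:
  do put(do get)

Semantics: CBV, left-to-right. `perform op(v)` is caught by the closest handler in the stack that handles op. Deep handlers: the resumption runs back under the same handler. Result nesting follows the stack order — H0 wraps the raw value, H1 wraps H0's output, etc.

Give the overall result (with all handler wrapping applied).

Working:
get @ H0 ⇒ 4
put(4) @ H0 ⇒ s:=4
H0 returns (0, 4)
H1 returns [(0, 4)]
H2 returns ([(0, 4)], ())
H3 returns [([(0, 4)], ())]
= [([(0, 4)], ())]

Answer: [([(0, 4)], ())]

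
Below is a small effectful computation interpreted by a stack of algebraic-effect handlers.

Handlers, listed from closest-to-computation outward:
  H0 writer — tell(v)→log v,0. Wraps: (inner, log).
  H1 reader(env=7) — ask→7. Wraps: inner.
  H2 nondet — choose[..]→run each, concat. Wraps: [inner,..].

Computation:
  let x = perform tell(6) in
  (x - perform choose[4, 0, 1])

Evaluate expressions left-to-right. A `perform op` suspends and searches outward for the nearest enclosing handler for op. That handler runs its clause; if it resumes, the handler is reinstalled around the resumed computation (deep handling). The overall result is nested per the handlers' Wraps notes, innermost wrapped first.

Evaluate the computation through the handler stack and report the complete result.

Working:
tell(6) @ H0 ⇒ log+=6
choose[4, 0, 1] @ H2
  branch[0] choose=4:
    H0 returns (-4, (6))
    H1 returns (-4, (6))
    H2 returns [(-4, (6))]
  branch[1] choose=0:
    H0 returns (0, (6))
    H1 returns (0, (6))
    H2 returns [(0, (6))]
  branch[2] choose=1:
    H0 returns (-1, (6))
    H1 returns (-1, (6))
    H2 returns [(-1, (6))]
= [(-4, (6)), (0, (6)), (-1, (6))]

Answer: [(-4, (6)), (0, (6)), (-1, (6))]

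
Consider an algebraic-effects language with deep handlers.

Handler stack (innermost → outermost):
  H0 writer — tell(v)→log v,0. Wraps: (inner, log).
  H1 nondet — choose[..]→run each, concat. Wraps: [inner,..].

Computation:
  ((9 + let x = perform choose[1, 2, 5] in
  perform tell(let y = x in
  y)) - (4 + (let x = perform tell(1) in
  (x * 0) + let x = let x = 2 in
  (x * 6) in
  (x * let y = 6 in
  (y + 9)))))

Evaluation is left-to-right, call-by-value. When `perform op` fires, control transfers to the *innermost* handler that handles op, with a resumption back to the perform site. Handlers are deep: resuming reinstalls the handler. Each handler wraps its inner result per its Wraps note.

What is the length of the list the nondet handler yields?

Answer: 3

Evaluation trace:
choose[1, 2, 5] @ H1
  branch[0] choose=1:
    tell(1) @ H0 ⇒ log+=1
    tell(1) @ H0 ⇒ log+=1
    H0 returns (-175, (1, 1))
    H1 returns [(-175, (1, 1))]
  branch[1] choose=2:
    tell(2) @ H0 ⇒ log+=2
    tell(1) @ H0 ⇒ log+=1
    H0 returns (-175, (2, 1))
    H1 returns [(-175, (2, 1))]
  branch[2] choose=5:
    tell(5) @ H0 ⇒ log+=5
    tell(1) @ H0 ⇒ log+=1
    H0 returns (-175, (5, 1))
    H1 returns [(-175, (5, 1))]
= [(-175, (1, 1)), (-175, (2, 1)), (-175, (5, 1))]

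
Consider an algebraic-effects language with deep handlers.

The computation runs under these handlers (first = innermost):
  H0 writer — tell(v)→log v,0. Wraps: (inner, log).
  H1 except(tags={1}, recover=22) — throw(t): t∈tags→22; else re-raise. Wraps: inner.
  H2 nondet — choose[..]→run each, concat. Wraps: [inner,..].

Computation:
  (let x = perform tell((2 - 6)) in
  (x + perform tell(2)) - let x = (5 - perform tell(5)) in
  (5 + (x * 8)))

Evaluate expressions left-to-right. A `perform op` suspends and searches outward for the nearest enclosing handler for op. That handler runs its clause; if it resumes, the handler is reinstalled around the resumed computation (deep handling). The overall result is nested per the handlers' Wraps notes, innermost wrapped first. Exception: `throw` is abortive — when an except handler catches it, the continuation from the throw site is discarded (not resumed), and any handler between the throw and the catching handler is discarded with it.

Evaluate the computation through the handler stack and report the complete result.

Working:
tell(-4) @ H0 ⇒ log+=-4
tell(2) @ H0 ⇒ log+=2
tell(5) @ H0 ⇒ log+=5
H0 returns (-45, (-4, 2, 5))
H1 returns (-45, (-4, 2, 5))
H2 returns [(-45, (-4, 2, 5))]
= [(-45, (-4, 2, 5))]

Answer: [(-45, (-4, 2, 5))]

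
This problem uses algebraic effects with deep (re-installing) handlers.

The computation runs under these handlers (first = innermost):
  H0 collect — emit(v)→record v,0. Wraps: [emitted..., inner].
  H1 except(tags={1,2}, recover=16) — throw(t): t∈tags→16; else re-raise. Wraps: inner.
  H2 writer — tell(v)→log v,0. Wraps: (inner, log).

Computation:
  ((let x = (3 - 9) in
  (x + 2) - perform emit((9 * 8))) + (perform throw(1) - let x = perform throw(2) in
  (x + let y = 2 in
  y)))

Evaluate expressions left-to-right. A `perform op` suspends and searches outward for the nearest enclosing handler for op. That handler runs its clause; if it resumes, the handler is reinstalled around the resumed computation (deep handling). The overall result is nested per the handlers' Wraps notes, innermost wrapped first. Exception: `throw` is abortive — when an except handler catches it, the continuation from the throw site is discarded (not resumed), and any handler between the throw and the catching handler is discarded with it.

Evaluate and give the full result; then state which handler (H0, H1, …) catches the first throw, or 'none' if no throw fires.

Answer: (16, ()) ; first throw caught by: H1

Working:
emit(72) @ H0 ⇒ out+=72
throw(1) @ H1 caught ⇒ 16
H2 returns (16, ())
= (16, ())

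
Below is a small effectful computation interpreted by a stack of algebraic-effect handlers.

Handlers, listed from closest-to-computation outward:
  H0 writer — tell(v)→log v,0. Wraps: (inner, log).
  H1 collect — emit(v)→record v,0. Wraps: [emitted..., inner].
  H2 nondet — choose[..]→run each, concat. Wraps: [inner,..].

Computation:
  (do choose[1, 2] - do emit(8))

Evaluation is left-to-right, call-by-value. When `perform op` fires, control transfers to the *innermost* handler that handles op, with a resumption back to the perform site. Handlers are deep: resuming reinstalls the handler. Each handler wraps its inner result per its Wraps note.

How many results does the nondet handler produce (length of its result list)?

Step-by-step:
choose[1, 2] @ H2
  branch[0] choose=1:
    emit(8) @ H1 ⇒ out+=8
    H0 returns (1, ())
    H1 returns [8, (1, ())]
    H2 returns [[8, (1, ())]]
  branch[1] choose=2:
    emit(8) @ H1 ⇒ out+=8
    H0 returns (2, ())
    H1 returns [8, (2, ())]
    H2 returns [[8, (2, ())]]
= [[8, (1, ())], [8, (2, ())]]

Answer: 2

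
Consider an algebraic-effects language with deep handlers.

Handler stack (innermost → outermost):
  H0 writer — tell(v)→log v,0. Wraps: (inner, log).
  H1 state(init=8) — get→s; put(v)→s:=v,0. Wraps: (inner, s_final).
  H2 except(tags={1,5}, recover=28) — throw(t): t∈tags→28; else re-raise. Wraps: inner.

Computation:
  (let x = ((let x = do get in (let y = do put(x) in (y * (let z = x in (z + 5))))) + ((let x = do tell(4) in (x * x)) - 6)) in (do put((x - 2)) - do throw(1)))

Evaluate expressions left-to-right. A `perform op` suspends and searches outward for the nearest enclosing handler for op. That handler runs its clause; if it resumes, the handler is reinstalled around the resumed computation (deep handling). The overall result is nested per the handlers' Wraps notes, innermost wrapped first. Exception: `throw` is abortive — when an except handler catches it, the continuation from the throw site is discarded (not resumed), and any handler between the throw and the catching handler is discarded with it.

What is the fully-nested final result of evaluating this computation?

Step-by-step:
get @ H1 ⇒ 8
put(8) @ H1 ⇒ s:=8
tell(4) @ H0 ⇒ log+=4
put(-8) @ H1 ⇒ s:=-8
throw(1) @ H2 caught ⇒ 28
= 28

Answer: 28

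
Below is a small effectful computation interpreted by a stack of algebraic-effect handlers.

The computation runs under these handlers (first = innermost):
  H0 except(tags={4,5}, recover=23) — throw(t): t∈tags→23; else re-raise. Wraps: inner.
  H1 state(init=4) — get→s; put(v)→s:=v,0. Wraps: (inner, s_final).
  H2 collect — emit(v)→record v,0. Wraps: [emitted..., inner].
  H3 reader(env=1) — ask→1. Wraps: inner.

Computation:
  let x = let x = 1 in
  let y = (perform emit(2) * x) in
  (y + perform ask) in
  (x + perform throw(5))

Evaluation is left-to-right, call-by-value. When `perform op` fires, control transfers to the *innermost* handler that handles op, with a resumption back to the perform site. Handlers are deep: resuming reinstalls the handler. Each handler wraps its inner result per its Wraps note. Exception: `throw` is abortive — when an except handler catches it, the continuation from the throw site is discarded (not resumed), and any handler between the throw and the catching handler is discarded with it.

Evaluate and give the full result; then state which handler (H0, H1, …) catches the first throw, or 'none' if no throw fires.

Answer: [2, (23, 4)] ; first throw caught by: H0

Evaluation trace:
emit(2) @ H2 ⇒ out+=2
ask @ H3 ⇒ 1
throw(5) @ H0 caught ⇒ 23
H1 returns (23, 4)
H2 returns [2, (23, 4)]
H3 returns [2, (23, 4)]
= [2, (23, 4)]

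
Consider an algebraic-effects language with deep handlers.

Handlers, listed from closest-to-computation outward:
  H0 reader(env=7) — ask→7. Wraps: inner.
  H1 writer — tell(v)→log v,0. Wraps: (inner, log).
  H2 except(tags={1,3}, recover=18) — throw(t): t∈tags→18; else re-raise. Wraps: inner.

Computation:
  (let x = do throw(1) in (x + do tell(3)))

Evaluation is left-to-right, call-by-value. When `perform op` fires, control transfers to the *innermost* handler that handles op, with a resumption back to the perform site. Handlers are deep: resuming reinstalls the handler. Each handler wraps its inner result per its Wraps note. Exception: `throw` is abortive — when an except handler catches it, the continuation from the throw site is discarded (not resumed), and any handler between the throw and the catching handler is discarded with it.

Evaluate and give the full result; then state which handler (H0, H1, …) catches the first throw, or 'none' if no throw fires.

Answer: 18 ; first throw caught by: H2

Evaluation trace:
throw(1) @ H2 caught ⇒ 18
= 18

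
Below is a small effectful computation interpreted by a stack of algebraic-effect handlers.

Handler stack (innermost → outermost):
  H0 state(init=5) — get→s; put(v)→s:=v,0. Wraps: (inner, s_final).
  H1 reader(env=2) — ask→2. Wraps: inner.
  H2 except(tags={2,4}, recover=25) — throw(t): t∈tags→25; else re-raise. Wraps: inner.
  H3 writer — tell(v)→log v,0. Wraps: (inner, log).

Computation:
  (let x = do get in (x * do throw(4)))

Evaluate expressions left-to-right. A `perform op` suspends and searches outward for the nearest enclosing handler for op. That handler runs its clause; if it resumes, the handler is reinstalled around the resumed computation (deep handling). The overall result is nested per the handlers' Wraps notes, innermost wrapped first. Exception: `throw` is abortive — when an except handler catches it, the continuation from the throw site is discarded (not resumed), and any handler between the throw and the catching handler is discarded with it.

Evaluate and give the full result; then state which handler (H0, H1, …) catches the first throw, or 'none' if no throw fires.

Evaluation trace:
get @ H0 ⇒ 5
throw(4) @ H2 caught ⇒ 25
H3 returns (25, ())
= (25, ())

Answer: (25, ()) ; first throw caught by: H2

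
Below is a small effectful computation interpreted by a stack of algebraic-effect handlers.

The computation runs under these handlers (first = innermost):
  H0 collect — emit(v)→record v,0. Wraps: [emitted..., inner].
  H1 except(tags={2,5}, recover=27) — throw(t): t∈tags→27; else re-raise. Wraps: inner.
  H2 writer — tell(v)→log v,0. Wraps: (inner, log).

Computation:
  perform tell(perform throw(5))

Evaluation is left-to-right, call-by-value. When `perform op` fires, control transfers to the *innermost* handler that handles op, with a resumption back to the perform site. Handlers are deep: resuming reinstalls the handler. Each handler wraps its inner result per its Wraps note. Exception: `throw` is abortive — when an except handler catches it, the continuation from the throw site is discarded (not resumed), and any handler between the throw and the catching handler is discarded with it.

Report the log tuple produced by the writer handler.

Answer: ()

Working:
throw(5) @ H1 caught ⇒ 27
H2 returns (27, ())
= (27, ())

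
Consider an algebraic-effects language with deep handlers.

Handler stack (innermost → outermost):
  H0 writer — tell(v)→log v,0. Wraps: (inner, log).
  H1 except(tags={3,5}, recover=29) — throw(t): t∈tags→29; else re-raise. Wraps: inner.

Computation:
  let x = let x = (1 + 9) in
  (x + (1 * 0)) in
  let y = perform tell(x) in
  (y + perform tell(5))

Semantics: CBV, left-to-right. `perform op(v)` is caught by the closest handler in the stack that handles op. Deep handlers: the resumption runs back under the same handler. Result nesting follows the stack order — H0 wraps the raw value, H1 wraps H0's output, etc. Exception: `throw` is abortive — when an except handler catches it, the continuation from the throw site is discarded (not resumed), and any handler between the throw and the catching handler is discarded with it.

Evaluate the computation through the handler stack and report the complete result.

Step-by-step:
tell(10) @ H0 ⇒ log+=10
tell(5) @ H0 ⇒ log+=5
H0 returns (0, (10, 5))
H1 returns (0, (10, 5))
= (0, (10, 5))

Answer: (0, (10, 5))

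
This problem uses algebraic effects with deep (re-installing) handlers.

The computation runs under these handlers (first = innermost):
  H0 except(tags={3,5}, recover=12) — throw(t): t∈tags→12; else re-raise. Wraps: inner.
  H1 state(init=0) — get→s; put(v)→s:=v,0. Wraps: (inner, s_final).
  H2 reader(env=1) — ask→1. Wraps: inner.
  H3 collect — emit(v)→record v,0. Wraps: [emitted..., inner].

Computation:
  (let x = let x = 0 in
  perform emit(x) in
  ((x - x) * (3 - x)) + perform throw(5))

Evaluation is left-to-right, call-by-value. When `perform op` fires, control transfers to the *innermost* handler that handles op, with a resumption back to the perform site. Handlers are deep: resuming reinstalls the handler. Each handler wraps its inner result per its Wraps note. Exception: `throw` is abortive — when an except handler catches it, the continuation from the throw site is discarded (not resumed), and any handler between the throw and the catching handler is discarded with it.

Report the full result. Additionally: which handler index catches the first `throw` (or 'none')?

Answer: [0, (12, 0)] ; first throw caught by: H0

Step-by-step:
emit(0) @ H3 ⇒ out+=0
throw(5) @ H0 caught ⇒ 12
H1 returns (12, 0)
H2 returns (12, 0)
H3 returns [0, (12, 0)]
= [0, (12, 0)]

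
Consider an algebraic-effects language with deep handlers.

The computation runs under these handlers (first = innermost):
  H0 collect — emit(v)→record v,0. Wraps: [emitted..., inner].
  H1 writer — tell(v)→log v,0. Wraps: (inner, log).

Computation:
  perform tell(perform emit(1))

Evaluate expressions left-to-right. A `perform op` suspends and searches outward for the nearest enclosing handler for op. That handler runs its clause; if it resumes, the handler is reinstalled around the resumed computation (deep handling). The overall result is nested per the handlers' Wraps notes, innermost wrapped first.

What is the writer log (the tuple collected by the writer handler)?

Answer: (0)

Working:
emit(1) @ H0 ⇒ out+=1
tell(0) @ H1 ⇒ log+=0
H0 returns [1, 0]
H1 returns ([1, 0], (0))
= ([1, 0], (0))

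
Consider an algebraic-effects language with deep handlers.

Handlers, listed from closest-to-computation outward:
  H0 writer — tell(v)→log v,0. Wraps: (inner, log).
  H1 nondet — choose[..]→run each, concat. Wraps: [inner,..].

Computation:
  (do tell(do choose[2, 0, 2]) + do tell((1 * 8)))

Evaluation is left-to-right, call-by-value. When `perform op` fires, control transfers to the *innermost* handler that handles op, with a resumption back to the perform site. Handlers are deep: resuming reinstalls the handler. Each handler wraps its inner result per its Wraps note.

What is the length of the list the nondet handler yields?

Answer: 3

Working:
choose[2, 0, 2] @ H1
  branch[0] choose=2:
    tell(2) @ H0 ⇒ log+=2
    tell(8) @ H0 ⇒ log+=8
    H0 returns (0, (2, 8))
    H1 returns [(0, (2, 8))]
  branch[1] choose=0:
    tell(0) @ H0 ⇒ log+=0
    tell(8) @ H0 ⇒ log+=8
    H0 returns (0, (0, 8))
    H1 returns [(0, (0, 8))]
  branch[2] choose=2:
    tell(2) @ H0 ⇒ log+=2
    tell(8) @ H0 ⇒ log+=8
    H0 returns (0, (2, 8))
    H1 returns [(0, (2, 8))]
= [(0, (2, 8)), (0, (0, 8)), (0, (2, 8))]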